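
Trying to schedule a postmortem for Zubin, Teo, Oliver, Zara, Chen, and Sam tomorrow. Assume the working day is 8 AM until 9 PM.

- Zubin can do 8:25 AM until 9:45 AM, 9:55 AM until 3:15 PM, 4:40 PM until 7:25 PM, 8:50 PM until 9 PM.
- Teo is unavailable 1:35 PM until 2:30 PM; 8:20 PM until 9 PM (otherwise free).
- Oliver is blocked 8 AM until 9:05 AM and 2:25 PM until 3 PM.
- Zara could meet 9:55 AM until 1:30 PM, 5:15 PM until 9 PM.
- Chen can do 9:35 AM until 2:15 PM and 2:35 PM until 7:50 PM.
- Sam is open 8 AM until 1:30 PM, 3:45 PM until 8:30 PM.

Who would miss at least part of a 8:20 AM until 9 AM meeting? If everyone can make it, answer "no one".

Zubin free: 08:25-09:45, 09:55-15:15, 16:40-19:25, 20:50-21:00.
Teo free: 08:00-13:35, 14:30-20:20 (invert busy blocks within the working day).
Oliver free: 09:05-14:25, 15:00-21:00 (invert busy blocks within the working day).
Zara free: 09:55-13:30, 17:15-21:00.
Chen free: 09:35-14:15, 14:35-19:50.
Sam free: 08:00-13:30, 15:45-20:30.
Zubin: not fully free for 08:20-09:00. Teo: free for 08:20-09:00. Oliver: not fully free for 08:20-09:00. Zara: not fully free for 08:20-09:00. Chen: not fully free for 08:20-09:00. Sam: free for 08:20-09:00.

Chen, Oliver, Zara, Zubin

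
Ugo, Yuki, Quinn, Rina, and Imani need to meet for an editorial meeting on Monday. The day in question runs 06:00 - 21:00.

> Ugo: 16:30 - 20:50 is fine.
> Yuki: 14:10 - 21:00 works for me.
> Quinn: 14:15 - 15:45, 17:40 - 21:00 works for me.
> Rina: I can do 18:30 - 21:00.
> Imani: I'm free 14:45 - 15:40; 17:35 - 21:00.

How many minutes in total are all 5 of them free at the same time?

140

Ugo ∩ Yuki: 16:30-20:50.
Ugo ∩ Yuki ∩ Quinn: 17:40-20:50.
Ugo ∩ Yuki ∩ Quinn ∩ Rina: 18:30-20:50.
Ugo ∩ Yuki ∩ Quinn ∩ Rina ∩ Imani: 18:30-20:50.
That's a single block of 140 minutes.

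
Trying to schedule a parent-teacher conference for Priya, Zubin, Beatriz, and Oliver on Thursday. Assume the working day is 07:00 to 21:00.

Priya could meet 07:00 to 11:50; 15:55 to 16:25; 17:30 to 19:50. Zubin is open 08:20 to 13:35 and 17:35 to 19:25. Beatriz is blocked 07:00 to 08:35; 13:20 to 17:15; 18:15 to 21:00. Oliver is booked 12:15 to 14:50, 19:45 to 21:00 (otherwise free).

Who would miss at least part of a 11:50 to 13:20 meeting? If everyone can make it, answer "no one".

Priya free: 07:00-11:50, 15:55-16:25, 17:30-19:50.
Zubin free: 08:20-13:35, 17:35-19:25.
Beatriz free: 08:35-13:20, 17:15-18:15 (invert busy blocks within the working day).
Oliver free: 07:00-12:15, 14:50-19:45 (invert busy blocks within the working day).
Priya: not fully free for 11:50-13:20. Zubin: free for 11:50-13:20. Beatriz: free for 11:50-13:20. Oliver: not fully free for 11:50-13:20.

Oliver, Priya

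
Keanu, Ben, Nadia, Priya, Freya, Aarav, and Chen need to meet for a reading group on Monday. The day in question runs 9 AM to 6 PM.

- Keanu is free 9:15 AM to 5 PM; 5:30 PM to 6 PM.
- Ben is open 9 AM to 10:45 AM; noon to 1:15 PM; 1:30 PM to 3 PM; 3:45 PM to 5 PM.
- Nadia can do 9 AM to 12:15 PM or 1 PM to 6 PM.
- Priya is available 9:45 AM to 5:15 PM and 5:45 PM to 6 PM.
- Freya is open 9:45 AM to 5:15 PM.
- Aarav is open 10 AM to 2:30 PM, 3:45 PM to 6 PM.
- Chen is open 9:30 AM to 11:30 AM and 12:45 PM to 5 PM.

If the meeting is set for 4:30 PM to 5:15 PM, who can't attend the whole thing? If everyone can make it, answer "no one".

Keanu: not fully free for 16:30-17:15. Ben: not fully free for 16:30-17:15. Nadia: free for 16:30-17:15. Priya: free for 16:30-17:15. Freya: free for 16:30-17:15. Aarav: free for 16:30-17:15. Chen: not fully free for 16:30-17:15.

Ben, Chen, Keanu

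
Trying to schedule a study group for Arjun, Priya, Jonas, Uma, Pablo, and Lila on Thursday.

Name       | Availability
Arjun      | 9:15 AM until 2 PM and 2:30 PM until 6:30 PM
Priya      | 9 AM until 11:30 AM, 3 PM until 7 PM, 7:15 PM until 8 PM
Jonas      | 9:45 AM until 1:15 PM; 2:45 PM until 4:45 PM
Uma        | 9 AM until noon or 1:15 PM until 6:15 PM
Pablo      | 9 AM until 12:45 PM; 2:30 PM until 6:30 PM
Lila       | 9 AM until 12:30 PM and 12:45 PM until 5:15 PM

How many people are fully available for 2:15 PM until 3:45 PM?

Uma and Lila can make the full 14:15-15:45 slot — that's 2.

2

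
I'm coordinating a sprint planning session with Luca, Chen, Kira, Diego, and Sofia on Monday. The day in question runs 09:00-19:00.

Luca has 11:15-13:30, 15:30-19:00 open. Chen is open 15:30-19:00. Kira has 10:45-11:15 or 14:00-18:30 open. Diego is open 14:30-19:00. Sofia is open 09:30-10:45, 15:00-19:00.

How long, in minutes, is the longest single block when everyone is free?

Luca ∩ Chen: 15:30-19:00.
Luca ∩ Chen ∩ Kira: 15:30-18:30.
Luca ∩ Chen ∩ Kira ∩ Diego: 15:30-18:30.
Luca ∩ Chen ∩ Kira ∩ Diego ∩ Sofia: 15:30-18:30.
The longest is 15:30-18:30 at 180 minutes.

180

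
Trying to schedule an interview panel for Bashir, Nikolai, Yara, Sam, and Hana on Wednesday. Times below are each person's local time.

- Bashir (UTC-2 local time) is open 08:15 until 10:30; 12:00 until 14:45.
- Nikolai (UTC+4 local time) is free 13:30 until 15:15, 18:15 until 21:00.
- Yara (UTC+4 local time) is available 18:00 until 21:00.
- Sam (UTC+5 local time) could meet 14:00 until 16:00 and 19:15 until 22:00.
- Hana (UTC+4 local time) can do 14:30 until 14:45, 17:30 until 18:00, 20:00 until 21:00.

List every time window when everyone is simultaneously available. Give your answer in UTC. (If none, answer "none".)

16:00-16:45

Bashir in UTC: 10:15-12:30, 14:00-16:45 (add 2h to convert from UTC-2).
Nikolai in UTC: 09:30-11:15, 14:15-17:00 (subtract 4h to convert from UTC+4).
Yara in UTC: 14:00-17:00 (subtract 4h to convert from UTC+4).
Sam in UTC: 09:00-11:00, 14:15-17:00 (subtract 5h to convert from UTC+5).
Hana in UTC: 10:30-10:45, 13:30-14:00, 16:00-17:00 (subtract 4h to convert from UTC+4).
Bashir ∩ Nikolai: 10:15-11:15, 14:15-16:45.
Bashir ∩ Nikolai ∩ Yara: 14:15-16:45.
Bashir ∩ Nikolai ∩ Yara ∩ Sam: 14:15-16:45.
Bashir ∩ Nikolai ∩ Yara ∩ Sam ∩ Hana: 16:00-16:45.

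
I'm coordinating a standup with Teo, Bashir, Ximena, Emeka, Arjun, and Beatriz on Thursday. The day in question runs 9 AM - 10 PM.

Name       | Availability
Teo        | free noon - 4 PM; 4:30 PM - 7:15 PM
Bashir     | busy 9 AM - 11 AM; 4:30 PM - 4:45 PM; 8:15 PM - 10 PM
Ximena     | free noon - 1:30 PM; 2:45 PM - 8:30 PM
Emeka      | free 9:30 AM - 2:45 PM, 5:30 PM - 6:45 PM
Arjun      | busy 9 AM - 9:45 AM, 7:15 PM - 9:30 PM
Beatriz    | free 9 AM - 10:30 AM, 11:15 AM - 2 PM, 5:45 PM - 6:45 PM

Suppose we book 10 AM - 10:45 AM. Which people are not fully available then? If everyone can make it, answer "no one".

Bashir, Beatriz, Teo, Ximena

Teo free: 12:00-16:00, 16:30-19:15.
Bashir free: 11:00-16:30, 16:45-20:15 (invert busy blocks within the working day).
Ximena free: 12:00-13:30, 14:45-20:30.
Emeka free: 09:30-14:45, 17:30-18:45.
Arjun free: 09:45-19:15, 21:30-22:00 (invert busy blocks within the working day).
Beatriz free: 09:00-10:30, 11:15-14:00, 17:45-18:45.
Teo: not fully free for 10:00-10:45. Bashir: not fully free for 10:00-10:45. Ximena: not fully free for 10:00-10:45. Emeka: free for 10:00-10:45. Arjun: free for 10:00-10:45. Beatriz: not fully free for 10:00-10:45.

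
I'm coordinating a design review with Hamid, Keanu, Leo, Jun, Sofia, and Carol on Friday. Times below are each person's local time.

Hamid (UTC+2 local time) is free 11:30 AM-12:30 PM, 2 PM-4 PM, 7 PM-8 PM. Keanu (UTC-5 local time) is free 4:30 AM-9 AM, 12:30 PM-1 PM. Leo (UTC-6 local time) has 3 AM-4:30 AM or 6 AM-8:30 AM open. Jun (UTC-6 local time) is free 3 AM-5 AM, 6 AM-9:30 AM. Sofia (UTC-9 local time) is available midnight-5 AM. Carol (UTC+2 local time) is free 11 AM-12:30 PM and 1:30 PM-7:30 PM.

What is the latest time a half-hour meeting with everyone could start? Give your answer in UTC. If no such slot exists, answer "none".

Hamid in UTC: 09:30-10:30, 12:00-14:00, 17:00-18:00 (subtract 2h to convert from UTC+2).
Keanu in UTC: 09:30-14:00, 17:30-18:00 (add 5h to convert from UTC-5).
Leo in UTC: 09:00-10:30, 12:00-14:30 (add 6h to convert from UTC-6).
Jun in UTC: 09:00-11:00, 12:00-15:30 (add 6h to convert from UTC-6).
Sofia in UTC: 09:00-14:00 (add 9h to convert from UTC-9).
Carol in UTC: 09:00-10:30, 11:30-17:30 (subtract 2h to convert from UTC+2).
Hamid ∩ Keanu: 09:30-10:30, 12:00-14:00, 17:30-18:00.
Hamid ∩ Keanu ∩ Leo: 09:30-10:30, 12:00-14:00.
Hamid ∩ Keanu ∩ Leo ∩ Jun: 09:30-10:30, 12:00-14:00.
Hamid ∩ Keanu ∩ Leo ∩ Jun ∩ Sofia: 09:30-10:30, 12:00-14:00.
Hamid ∩ Keanu ∩ Leo ∩ Jun ∩ Sofia ∩ Carol: 09:30-10:30, 12:00-14:00.
The last common window of at least 30 minutes is 12:00-14:00; a 30-minute meeting can start as late as 13:30 and still end by 14:00.

13:30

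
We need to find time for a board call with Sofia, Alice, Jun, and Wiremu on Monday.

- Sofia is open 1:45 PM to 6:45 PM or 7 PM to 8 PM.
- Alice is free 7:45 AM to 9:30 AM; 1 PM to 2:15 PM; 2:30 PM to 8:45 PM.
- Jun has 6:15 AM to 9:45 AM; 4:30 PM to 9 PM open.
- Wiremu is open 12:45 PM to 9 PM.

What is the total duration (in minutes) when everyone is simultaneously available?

195

Sofia ∩ Alice: 13:45-14:15, 14:30-18:45, 19:00-20:00.
Sofia ∩ Alice ∩ Jun: 16:30-18:45, 19:00-20:00.
Sofia ∩ Alice ∩ Jun ∩ Wiremu: 16:30-18:45, 19:00-20:00.
Summing the common windows: 135 + 60 = 195 minutes.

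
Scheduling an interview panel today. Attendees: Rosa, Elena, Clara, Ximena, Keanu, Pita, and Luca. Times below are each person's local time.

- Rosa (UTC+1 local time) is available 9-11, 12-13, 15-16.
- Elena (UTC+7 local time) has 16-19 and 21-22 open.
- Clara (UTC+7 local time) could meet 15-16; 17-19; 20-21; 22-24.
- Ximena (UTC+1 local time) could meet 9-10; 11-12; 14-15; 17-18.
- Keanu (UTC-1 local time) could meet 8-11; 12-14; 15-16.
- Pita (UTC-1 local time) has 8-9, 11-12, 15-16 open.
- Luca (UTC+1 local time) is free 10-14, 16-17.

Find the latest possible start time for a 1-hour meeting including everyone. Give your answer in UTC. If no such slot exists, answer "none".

none

Rosa in UTC: 08:00-10:00, 11:00-12:00, 14:00-15:00 (subtract 1h to convert from UTC+1).
Elena in UTC: 09:00-12:00, 14:00-15:00 (subtract 7h to convert from UTC+7).
Clara in UTC: 08:00-09:00, 10:00-12:00, 13:00-14:00, 15:00-17:00 (subtract 7h to convert from UTC+7).
Ximena in UTC: 08:00-09:00, 10:00-11:00, 13:00-14:00, 16:00-17:00 (subtract 1h to convert from UTC+1).
Keanu in UTC: 09:00-12:00, 13:00-15:00, 16:00-17:00 (add 1h to convert from UTC-1).
Pita in UTC: 09:00-10:00, 12:00-13:00, 16:00-17:00 (add 1h to convert from UTC-1).
Luca in UTC: 09:00-13:00, 15:00-16:00 (subtract 1h to convert from UTC+1).
Rosa ∩ Elena: 09:00-10:00, 11:00-12:00, 14:00-15:00.
Rosa ∩ Elena ∩ Clara: 11:00-12:00.
Rosa ∩ Elena ∩ Clara ∩ Ximena: ∅.
Rosa ∩ Elena ∩ Clara ∩ Ximena ∩ Keanu: ∅.
Rosa ∩ Elena ∩ Clara ∩ Ximena ∩ Keanu ∩ Pita: ∅.
Rosa ∩ Elena ∩ Clara ∩ Ximena ∩ Keanu ∩ Pita ∩ Luca: ∅.
There is no time when everyone is free.
No common window is at least 60 minutes long.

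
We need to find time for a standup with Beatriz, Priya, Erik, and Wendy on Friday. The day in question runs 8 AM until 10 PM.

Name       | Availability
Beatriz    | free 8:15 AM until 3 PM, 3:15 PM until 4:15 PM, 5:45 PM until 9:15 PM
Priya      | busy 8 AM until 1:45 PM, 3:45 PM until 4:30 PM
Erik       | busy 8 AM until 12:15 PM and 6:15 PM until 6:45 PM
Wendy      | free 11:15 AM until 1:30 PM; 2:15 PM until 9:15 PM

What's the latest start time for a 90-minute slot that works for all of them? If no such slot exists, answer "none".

19:45

Beatriz free: 08:15-15:00, 15:15-16:15, 17:45-21:15.
Priya free: 13:45-15:45, 16:30-22:00 (invert busy blocks within the working day).
Erik free: 12:15-18:15, 18:45-22:00 (invert busy blocks within the working day).
Wendy free: 11:15-13:30, 14:15-21:15.
Beatriz ∩ Priya: 13:45-15:00, 15:15-15:45, 17:45-21:15.
Beatriz ∩ Priya ∩ Erik: 13:45-15:00, 15:15-15:45, 17:45-18:15, 18:45-21:15.
Beatriz ∩ Priya ∩ Erik ∩ Wendy: 14:15-15:00, 15:15-15:45, 17:45-18:15, 18:45-21:15.
So the common availability across everyone is 14:15-15:00, 15:15-15:45, 17:45-18:15, 18:45-21:15.
The last common window of at least 90 minutes is 18:45-21:15; a 90-minute meeting can start as late as 19:45 and still end by 21:15.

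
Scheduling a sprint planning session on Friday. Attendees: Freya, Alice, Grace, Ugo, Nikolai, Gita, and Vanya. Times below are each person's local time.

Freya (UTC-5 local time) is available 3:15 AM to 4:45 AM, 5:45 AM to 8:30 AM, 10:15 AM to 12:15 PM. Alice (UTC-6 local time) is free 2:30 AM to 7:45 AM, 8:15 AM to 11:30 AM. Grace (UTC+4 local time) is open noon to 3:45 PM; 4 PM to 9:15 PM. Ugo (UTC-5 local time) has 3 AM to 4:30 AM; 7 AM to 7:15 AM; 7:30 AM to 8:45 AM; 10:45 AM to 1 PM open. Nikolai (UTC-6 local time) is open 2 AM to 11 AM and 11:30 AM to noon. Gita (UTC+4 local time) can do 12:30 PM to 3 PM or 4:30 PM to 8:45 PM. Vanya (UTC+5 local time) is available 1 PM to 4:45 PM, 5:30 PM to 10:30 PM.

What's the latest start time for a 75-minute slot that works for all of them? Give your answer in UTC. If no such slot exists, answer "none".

Freya in UTC: 08:15-09:45, 10:45-13:30, 15:15-17:15 (add 5h to convert from UTC-5).
Alice in UTC: 08:30-13:45, 14:15-17:30 (add 6h to convert from UTC-6).
Grace in UTC: 08:00-11:45, 12:00-17:15 (subtract 4h to convert from UTC+4).
Ugo in UTC: 08:00-09:30, 12:00-12:15, 12:30-13:45, 15:45-18:00 (add 5h to convert from UTC-5).
Nikolai in UTC: 08:00-17:00, 17:30-18:00 (add 6h to convert from UTC-6).
Gita in UTC: 08:30-11:00, 12:30-16:45 (subtract 4h to convert from UTC+4).
Vanya in UTC: 08:00-11:45, 12:30-17:30 (subtract 5h to convert from UTC+5).
Freya ∩ Alice: 08:30-09:45, 10:45-13:30, 15:15-17:15.
Freya ∩ Alice ∩ Grace: 08:30-09:45, 10:45-11:45, 12:00-13:30, 15:15-17:15.
Freya ∩ Alice ∩ Grace ∩ Ugo: 08:30-09:30, 12:00-12:15, 12:30-13:30, 15:45-17:15.
Freya ∩ Alice ∩ Grace ∩ Ugo ∩ Nikolai: 08:30-09:30, 12:00-12:15, 12:30-13:30, 15:45-17:00.
Freya ∩ Alice ∩ Grace ∩ Ugo ∩ Nikolai ∩ Gita: 08:30-09:30, 12:30-13:30, 15:45-16:45.
Freya ∩ Alice ∩ Grace ∩ Ugo ∩ Nikolai ∩ Gita ∩ Vanya: 08:30-09:30, 12:30-13:30, 15:45-16:45.
So the common availability across everyone is 08:30-09:30, 12:30-13:30, 15:45-16:45.
No common window is at least 75 minutes long.

none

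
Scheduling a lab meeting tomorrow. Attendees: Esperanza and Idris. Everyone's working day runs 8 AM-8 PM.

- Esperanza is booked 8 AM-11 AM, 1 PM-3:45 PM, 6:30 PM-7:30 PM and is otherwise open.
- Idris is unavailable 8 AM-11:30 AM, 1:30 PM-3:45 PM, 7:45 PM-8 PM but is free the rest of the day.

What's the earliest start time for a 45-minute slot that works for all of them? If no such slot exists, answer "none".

Esperanza free: 11:00-13:00, 15:45-18:30, 19:30-20:00 (invert busy blocks within the working day).
Idris free: 11:30-13:30, 15:45-19:45 (invert busy blocks within the working day).
Esperanza ∩ Idris: 11:30-13:00, 15:45-18:30, 19:30-19:45.
The first common window of at least 45 minutes is 11:30-13:00, so the earliest start is 11:30.

11:30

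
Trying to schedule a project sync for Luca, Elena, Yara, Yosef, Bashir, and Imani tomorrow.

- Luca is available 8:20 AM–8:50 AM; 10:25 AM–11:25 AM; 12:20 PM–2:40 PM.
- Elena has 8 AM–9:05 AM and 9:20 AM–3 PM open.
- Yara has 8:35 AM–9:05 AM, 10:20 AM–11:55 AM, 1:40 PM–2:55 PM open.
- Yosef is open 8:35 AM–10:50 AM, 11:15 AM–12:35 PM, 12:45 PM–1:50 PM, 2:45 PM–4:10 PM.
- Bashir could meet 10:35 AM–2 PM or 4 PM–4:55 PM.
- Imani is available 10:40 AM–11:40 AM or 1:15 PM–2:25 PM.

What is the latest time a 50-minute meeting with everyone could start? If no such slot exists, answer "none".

none

Luca ∩ Elena: 08:20-08:50, 10:25-11:25, 12:20-14:40.
Luca ∩ Elena ∩ Yara: 08:35-08:50, 10:25-11:25, 13:40-14:40.
Luca ∩ Elena ∩ Yara ∩ Yosef: 08:35-08:50, 10:25-10:50, 11:15-11:25, 13:40-13:50.
Luca ∩ Elena ∩ Yara ∩ Yosef ∩ Bashir: 10:35-10:50, 11:15-11:25, 13:40-13:50.
Luca ∩ Elena ∩ Yara ∩ Yosef ∩ Bashir ∩ Imani: 10:40-10:50, 11:15-11:25, 13:40-13:50.
No common window is at least 50 minutes long.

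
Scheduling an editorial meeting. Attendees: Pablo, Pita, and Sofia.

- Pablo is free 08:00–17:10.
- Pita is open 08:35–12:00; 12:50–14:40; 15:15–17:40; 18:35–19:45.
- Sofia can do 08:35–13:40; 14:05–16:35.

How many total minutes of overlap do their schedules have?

370

Pablo ∩ Pita: 08:35-12:00, 12:50-14:40, 15:15-17:10.
Pablo ∩ Pita ∩ Sofia: 08:35-12:00, 12:50-13:40, 14:05-14:40, 15:15-16:35.
Those are the intersection windows.
Summing the common windows: 205 + 50 + 35 + 80 = 370 minutes.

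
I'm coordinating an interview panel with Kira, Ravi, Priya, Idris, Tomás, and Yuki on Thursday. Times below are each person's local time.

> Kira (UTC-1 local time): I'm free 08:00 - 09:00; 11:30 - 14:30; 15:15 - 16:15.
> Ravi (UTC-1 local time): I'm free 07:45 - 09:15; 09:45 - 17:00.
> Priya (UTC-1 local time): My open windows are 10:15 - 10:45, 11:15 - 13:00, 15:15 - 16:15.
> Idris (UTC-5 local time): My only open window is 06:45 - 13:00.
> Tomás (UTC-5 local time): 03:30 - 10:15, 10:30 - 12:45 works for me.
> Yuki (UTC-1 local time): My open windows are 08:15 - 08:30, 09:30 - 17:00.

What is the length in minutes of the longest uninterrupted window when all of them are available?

90

Kira in UTC: 09:00-10:00, 12:30-15:30, 16:15-17:15 (add 1h to convert from UTC-1).
Ravi in UTC: 08:45-10:15, 10:45-18:00 (add 1h to convert from UTC-1).
Priya in UTC: 11:15-11:45, 12:15-14:00, 16:15-17:15 (add 1h to convert from UTC-1).
Idris in UTC: 11:45-18:00 (add 5h to convert from UTC-5).
Tomás in UTC: 08:30-15:15, 15:30-17:45 (add 5h to convert from UTC-5).
Yuki in UTC: 09:15-09:30, 10:30-18:00 (add 1h to convert from UTC-1).
Kira ∩ Ravi: 09:00-10:00, 12:30-15:30, 16:15-17:15.
Kira ∩ Ravi ∩ Priya: 12:30-14:00, 16:15-17:15.
Kira ∩ Ravi ∩ Priya ∩ Idris: 12:30-14:00, 16:15-17:15.
Kira ∩ Ravi ∩ Priya ∩ Idris ∩ Tomás: 12:30-14:00, 16:15-17:15.
Kira ∩ Ravi ∩ Priya ∩ Idris ∩ Tomás ∩ Yuki: 12:30-14:00, 16:15-17:15.
The longest is 12:30-14:00 at 90 minutes.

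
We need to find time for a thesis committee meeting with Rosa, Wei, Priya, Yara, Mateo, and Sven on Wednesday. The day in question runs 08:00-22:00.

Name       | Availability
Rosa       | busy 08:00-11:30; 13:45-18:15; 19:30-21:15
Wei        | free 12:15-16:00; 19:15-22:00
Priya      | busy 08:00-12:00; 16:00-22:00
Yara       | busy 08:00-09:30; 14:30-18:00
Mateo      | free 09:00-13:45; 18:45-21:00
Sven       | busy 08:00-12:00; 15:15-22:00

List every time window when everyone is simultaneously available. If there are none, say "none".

Rosa free: 11:30-13:45, 18:15-19:30, 21:15-22:00 (invert busy blocks within the working day).
Wei free: 12:15-16:00, 19:15-22:00.
Priya free: 12:00-16:00 (invert busy blocks within the working day).
Yara free: 09:30-14:30, 18:00-22:00 (invert busy blocks within the working day).
Mateo free: 09:00-13:45, 18:45-21:00.
Sven free: 12:00-15:15 (invert busy blocks within the working day).
Rosa ∩ Wei: 12:15-13:45, 19:15-19:30, 21:15-22:00.
Rosa ∩ Wei ∩ Priya: 12:15-13:45.
Rosa ∩ Wei ∩ Priya ∩ Yara: 12:15-13:45.
Rosa ∩ Wei ∩ Priya ∩ Yara ∩ Mateo: 12:15-13:45.
Rosa ∩ Wei ∩ Priya ∩ Yara ∩ Mateo ∩ Sven: 12:15-13:45.
Those are the intersection windows.

12:15-13:45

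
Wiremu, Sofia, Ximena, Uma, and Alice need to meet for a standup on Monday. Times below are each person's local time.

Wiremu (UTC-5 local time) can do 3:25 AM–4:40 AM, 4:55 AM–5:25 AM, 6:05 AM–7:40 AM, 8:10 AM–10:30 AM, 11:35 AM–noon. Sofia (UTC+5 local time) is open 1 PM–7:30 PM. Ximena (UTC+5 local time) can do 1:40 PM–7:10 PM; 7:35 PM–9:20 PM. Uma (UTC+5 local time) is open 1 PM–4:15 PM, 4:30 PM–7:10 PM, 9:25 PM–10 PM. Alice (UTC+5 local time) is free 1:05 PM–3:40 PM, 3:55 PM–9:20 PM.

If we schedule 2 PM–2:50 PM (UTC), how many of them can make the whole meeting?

2

Wiremu in UTC: 08:25-09:40, 09:55-10:25, 11:05-12:40, 13:10-15:30, 16:35-17:00 (add 5h to convert from UTC-5).
Sofia in UTC: 08:00-14:30 (subtract 5h to convert from UTC+5).
Ximena in UTC: 08:40-14:10, 14:35-16:20 (subtract 5h to convert from UTC+5).
Uma in UTC: 08:00-11:15, 11:30-14:10, 16:25-17:00 (subtract 5h to convert from UTC+5).
Alice in UTC: 08:05-10:40, 10:55-16:20 (subtract 5h to convert from UTC+5).
Wiremu and Alice can make the full 14:00-14:50 slot — that's 2.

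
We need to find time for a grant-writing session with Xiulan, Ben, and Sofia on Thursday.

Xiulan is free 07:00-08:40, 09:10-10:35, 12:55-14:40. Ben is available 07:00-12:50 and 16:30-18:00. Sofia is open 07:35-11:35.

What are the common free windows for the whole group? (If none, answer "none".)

Xiulan ∩ Ben: 07:00-08:40, 09:10-10:35.
Xiulan ∩ Ben ∩ Sofia: 07:35-08:40, 09:10-10:35.

07:35-08:40, 09:10-10:35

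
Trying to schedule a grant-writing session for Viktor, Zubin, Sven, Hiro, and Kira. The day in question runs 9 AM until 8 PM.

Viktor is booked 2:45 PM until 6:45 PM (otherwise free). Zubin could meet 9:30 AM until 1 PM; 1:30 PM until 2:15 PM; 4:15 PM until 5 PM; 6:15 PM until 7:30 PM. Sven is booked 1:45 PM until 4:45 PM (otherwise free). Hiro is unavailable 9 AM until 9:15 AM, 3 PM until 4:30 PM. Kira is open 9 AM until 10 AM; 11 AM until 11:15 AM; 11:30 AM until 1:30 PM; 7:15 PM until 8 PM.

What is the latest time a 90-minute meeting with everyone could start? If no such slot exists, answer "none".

11:30

Viktor free: 09:00-14:45, 18:45-20:00 (invert busy blocks within the working day).
Zubin free: 09:30-13:00, 13:30-14:15, 16:15-17:00, 18:15-19:30.
Sven free: 09:00-13:45, 16:45-20:00 (invert busy blocks within the working day).
Hiro free: 09:15-15:00, 16:30-20:00 (invert busy blocks within the working day).
Kira free: 09:00-10:00, 11:00-11:15, 11:30-13:30, 19:15-20:00.
Viktor ∩ Zubin: 09:30-13:00, 13:30-14:15, 18:45-19:30.
Viktor ∩ Zubin ∩ Sven: 09:30-13:00, 13:30-13:45, 18:45-19:30.
Viktor ∩ Zubin ∩ Sven ∩ Hiro: 09:30-13:00, 13:30-13:45, 18:45-19:30.
Viktor ∩ Zubin ∩ Sven ∩ Hiro ∩ Kira: 09:30-10:00, 11:00-11:15, 11:30-13:00, 19:15-19:30.
The last common window of at least 90 minutes is 11:30-13:00; a 90-minute meeting can start as late as 11:30 and still end by 13:00.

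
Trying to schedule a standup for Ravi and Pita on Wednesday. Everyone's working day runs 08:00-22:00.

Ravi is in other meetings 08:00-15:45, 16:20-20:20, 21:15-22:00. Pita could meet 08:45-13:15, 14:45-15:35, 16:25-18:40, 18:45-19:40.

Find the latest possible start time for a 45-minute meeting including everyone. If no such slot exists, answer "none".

none

Ravi free: 15:45-16:20, 20:20-21:15 (invert busy blocks within the working day).
Pita free: 08:45-13:15, 14:45-15:35, 16:25-18:40, 18:45-19:40.
Ravi ∩ Pita: ∅.
There is no time when everyone is free.
No common window is at least 45 minutes long.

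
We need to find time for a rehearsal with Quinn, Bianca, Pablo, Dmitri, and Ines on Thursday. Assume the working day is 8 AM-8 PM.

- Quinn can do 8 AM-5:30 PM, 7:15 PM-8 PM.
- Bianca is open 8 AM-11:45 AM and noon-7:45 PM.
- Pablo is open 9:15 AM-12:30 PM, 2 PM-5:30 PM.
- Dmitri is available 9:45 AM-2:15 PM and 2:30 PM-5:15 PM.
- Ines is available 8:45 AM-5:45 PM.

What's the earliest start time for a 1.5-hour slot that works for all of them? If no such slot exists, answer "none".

09:45

Quinn ∩ Bianca: 08:00-11:45, 12:00-17:30, 19:15-19:45.
Quinn ∩ Bianca ∩ Pablo: 09:15-11:45, 12:00-12:30, 14:00-17:30.
Quinn ∩ Bianca ∩ Pablo ∩ Dmitri: 09:45-11:45, 12:00-12:30, 14:00-14:15, 14:30-17:15.
Quinn ∩ Bianca ∩ Pablo ∩ Dmitri ∩ Ines: 09:45-11:45, 12:00-12:30, 14:00-14:15, 14:30-17:15.
So the common availability across everyone is 09:45-11:45, 12:00-12:30, 14:00-14:15, 14:30-17:15.
The first common window of at least 90 minutes is 09:45-11:45, so the earliest start is 09:45.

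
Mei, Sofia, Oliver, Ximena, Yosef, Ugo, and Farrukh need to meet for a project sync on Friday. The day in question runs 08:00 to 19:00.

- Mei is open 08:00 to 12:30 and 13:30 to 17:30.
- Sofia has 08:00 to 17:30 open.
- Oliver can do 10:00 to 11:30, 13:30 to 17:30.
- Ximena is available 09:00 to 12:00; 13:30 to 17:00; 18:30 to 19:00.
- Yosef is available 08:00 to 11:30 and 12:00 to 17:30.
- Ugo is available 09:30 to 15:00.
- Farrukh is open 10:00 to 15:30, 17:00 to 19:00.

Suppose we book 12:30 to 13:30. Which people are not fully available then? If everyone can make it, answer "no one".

Mei: not fully free for 12:30-13:30. Sofia: free for 12:30-13:30. Oliver: not fully free for 12:30-13:30. Ximena: not fully free for 12:30-13:30. Yosef: free for 12:30-13:30. Ugo: free for 12:30-13:30. Farrukh: free for 12:30-13:30.

Mei, Oliver, Ximena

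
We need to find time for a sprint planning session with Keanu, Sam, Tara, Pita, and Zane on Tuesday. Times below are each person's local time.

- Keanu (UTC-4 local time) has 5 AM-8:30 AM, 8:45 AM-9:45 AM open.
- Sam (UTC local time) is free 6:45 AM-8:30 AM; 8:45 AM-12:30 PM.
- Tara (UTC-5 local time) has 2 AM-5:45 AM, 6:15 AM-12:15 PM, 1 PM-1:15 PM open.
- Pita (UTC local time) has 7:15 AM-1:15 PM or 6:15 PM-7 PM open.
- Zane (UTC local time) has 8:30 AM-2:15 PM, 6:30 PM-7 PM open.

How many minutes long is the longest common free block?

105

Keanu in UTC: 09:00-12:30, 12:45-13:45 (add 4h to convert from UTC-4).
Sam in UTC: 06:45-08:30, 08:45-12:30.
Tara in UTC: 07:00-10:45, 11:15-17:15, 18:00-18:15 (add 5h to convert from UTC-5).
Pita in UTC: 07:15-13:15, 18:15-19:00.
Zane in UTC: 08:30-14:15, 18:30-19:00.
Keanu ∩ Sam: 09:00-12:30.
Keanu ∩ Sam ∩ Tara: 09:00-10:45, 11:15-12:30.
Keanu ∩ Sam ∩ Tara ∩ Pita: 09:00-10:45, 11:15-12:30.
Keanu ∩ Sam ∩ Tara ∩ Pita ∩ Zane: 09:00-10:45, 11:15-12:30.
The longest is 09:00-10:45 at 105 minutes.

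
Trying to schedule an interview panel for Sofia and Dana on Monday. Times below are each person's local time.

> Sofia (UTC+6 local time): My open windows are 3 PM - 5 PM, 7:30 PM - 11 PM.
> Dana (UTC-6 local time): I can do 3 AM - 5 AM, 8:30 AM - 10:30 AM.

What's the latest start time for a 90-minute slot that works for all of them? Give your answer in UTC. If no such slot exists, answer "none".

Sofia in UTC: 09:00-11:00, 13:30-17:00 (subtract 6h to convert from UTC+6).
Dana in UTC: 09:00-11:00, 14:30-16:30 (add 6h to convert from UTC-6).
Sofia ∩ Dana: 09:00-11:00, 14:30-16:30.
So the common availability across everyone is 09:00-11:00, 14:30-16:30.
The last common window of at least 90 minutes is 14:30-16:30; a 90-minute meeting can start as late as 15:00 and still end by 16:30.

15:00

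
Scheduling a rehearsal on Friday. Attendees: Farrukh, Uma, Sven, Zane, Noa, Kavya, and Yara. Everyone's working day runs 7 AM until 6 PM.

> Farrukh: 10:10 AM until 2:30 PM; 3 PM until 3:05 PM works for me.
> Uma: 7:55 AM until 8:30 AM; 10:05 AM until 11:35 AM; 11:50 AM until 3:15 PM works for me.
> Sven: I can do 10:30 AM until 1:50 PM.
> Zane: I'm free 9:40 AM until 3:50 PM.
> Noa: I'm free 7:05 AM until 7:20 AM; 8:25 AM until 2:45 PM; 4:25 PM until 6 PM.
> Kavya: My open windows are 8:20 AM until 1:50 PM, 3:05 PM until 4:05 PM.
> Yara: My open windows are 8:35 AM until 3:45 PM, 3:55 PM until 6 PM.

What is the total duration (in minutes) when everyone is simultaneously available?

Farrukh ∩ Uma: 10:10-11:35, 11:50-14:30, 15:00-15:05.
Farrukh ∩ Uma ∩ Sven: 10:30-11:35, 11:50-13:50.
Farrukh ∩ Uma ∩ Sven ∩ Zane: 10:30-11:35, 11:50-13:50.
Farrukh ∩ Uma ∩ Sven ∩ Zane ∩ Noa: 10:30-11:35, 11:50-13:50.
Farrukh ∩ Uma ∩ Sven ∩ Zane ∩ Noa ∩ Kavya: 10:30-11:35, 11:50-13:50.
Farrukh ∩ Uma ∩ Sven ∩ Zane ∩ Noa ∩ Kavya ∩ Yara: 10:30-11:35, 11:50-13:50.
Those are the intersection windows.
Summing the common windows: 65 + 120 = 185 minutes.

185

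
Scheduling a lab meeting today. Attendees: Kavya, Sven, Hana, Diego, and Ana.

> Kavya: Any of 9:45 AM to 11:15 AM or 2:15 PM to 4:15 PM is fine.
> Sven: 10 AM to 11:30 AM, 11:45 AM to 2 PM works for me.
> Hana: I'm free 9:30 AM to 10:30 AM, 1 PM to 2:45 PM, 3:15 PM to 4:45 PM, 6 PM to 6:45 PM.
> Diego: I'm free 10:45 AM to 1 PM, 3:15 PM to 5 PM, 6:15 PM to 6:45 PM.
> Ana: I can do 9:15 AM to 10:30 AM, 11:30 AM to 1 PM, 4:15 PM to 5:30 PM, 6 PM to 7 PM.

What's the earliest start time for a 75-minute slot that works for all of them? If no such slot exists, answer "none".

none

Kavya ∩ Sven: 10:00-11:15.
Kavya ∩ Sven ∩ Hana: 10:00-10:30.
Kavya ∩ Sven ∩ Hana ∩ Diego: ∅.
Kavya ∩ Sven ∩ Hana ∩ Diego ∩ Ana: ∅.
There is no time when everyone is free.
No common window is at least 75 minutes long.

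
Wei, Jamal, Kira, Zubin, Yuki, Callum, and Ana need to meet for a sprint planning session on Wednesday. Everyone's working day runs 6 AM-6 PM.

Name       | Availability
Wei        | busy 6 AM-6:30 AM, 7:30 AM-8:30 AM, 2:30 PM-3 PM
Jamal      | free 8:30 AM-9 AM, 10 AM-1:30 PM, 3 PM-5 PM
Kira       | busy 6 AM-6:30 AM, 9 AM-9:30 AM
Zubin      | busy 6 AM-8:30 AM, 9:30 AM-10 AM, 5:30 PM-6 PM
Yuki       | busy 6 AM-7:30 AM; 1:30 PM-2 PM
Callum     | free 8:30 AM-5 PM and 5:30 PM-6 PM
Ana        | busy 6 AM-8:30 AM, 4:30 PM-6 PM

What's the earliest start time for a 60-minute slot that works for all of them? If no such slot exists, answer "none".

10:00

Wei free: 06:30-07:30, 08:30-14:30, 15:00-18:00 (invert busy blocks within the working day).
Jamal free: 08:30-09:00, 10:00-13:30, 15:00-17:00.
Kira free: 06:30-09:00, 09:30-18:00 (invert busy blocks within the working day).
Zubin free: 08:30-09:30, 10:00-17:30 (invert busy blocks within the working day).
Yuki free: 07:30-13:30, 14:00-18:00 (invert busy blocks within the working day).
Callum free: 08:30-17:00, 17:30-18:00.
Ana free: 08:30-16:30 (invert busy blocks within the working day).
Wei ∩ Jamal: 08:30-09:00, 10:00-13:30, 15:00-17:00.
Wei ∩ Jamal ∩ Kira: 08:30-09:00, 10:00-13:30, 15:00-17:00.
Wei ∩ Jamal ∩ Kira ∩ Zubin: 08:30-09:00, 10:00-13:30, 15:00-17:00.
Wei ∩ Jamal ∩ Kira ∩ Zubin ∩ Yuki: 08:30-09:00, 10:00-13:30, 15:00-17:00.
Wei ∩ Jamal ∩ Kira ∩ Zubin ∩ Yuki ∩ Callum: 08:30-09:00, 10:00-13:30, 15:00-17:00.
Wei ∩ Jamal ∩ Kira ∩ Zubin ∩ Yuki ∩ Callum ∩ Ana: 08:30-09:00, 10:00-13:30, 15:00-16:30.
So the common availability across everyone is 08:30-09:00, 10:00-13:30, 15:00-16:30.
The first common window of at least 60 minutes is 10:00-13:30, so the earliest start is 10:00.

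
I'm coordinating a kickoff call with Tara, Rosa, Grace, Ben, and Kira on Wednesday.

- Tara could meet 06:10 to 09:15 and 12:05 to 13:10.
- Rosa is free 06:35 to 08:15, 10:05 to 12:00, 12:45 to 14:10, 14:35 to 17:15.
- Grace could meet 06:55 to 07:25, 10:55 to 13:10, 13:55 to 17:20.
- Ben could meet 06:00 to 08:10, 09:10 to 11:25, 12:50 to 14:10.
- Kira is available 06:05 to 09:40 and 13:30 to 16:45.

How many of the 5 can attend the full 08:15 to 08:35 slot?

Tara and Kira can make the full 08:15-08:35 slot — that's 2.

2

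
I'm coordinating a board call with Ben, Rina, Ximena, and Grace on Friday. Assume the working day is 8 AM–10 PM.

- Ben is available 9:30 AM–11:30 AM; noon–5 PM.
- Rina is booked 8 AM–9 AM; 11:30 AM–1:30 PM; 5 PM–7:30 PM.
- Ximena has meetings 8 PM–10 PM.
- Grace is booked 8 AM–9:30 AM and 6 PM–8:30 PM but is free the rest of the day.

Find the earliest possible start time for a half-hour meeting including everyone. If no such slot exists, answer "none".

09:30

Ben free: 09:30-11:30, 12:00-17:00.
Rina free: 09:00-11:30, 13:30-17:00, 19:30-22:00 (invert busy blocks within the working day).
Ximena free: 08:00-20:00 (invert busy blocks within the working day).
Grace free: 09:30-18:00, 20:30-22:00 (invert busy blocks within the working day).
Ben ∩ Rina: 09:30-11:30, 13:30-17:00.
Ben ∩ Rina ∩ Ximena: 09:30-11:30, 13:30-17:00.
Ben ∩ Rina ∩ Ximena ∩ Grace: 09:30-11:30, 13:30-17:00.
The first common window of at least 30 minutes is 09:30-11:30, so the earliest start is 09:30.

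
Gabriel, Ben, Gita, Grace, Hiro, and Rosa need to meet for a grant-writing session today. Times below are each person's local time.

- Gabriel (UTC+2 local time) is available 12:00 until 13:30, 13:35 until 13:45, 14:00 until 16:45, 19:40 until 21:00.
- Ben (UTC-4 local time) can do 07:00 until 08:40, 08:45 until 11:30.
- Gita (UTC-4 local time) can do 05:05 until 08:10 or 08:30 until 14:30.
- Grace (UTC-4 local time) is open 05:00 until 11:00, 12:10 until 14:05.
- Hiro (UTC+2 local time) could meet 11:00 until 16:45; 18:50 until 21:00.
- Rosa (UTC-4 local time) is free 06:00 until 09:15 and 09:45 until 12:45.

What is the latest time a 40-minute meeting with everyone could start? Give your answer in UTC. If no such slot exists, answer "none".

Gabriel in UTC: 10:00-11:30, 11:35-11:45, 12:00-14:45, 17:40-19:00 (subtract 2h to convert from UTC+2).
Ben in UTC: 11:00-12:40, 12:45-15:30 (add 4h to convert from UTC-4).
Gita in UTC: 09:05-12:10, 12:30-18:30 (add 4h to convert from UTC-4).
Grace in UTC: 09:00-15:00, 16:10-18:05 (add 4h to convert from UTC-4).
Hiro in UTC: 09:00-14:45, 16:50-19:00 (subtract 2h to convert from UTC+2).
Rosa in UTC: 10:00-13:15, 13:45-16:45 (add 4h to convert from UTC-4).
Gabriel ∩ Ben: 11:00-11:30, 11:35-11:45, 12:00-12:40, 12:45-14:45.
Gabriel ∩ Ben ∩ Gita: 11:00-11:30, 11:35-11:45, 12:00-12:10, 12:30-12:40, 12:45-14:45.
Gabriel ∩ Ben ∩ Gita ∩ Grace: 11:00-11:30, 11:35-11:45, 12:00-12:10, 12:30-12:40, 12:45-14:45.
Gabriel ∩ Ben ∩ Gita ∩ Grace ∩ Hiro: 11:00-11:30, 11:35-11:45, 12:00-12:10, 12:30-12:40, 12:45-14:45.
Gabriel ∩ Ben ∩ Gita ∩ Grace ∩ Hiro ∩ Rosa: 11:00-11:30, 11:35-11:45, 12:00-12:10, 12:30-12:40, 12:45-13:15, 13:45-14:45.
The last common window of at least 40 minutes is 13:45-14:45; a 40-minute meeting can start as late as 14:05 and still end by 14:45.

14:05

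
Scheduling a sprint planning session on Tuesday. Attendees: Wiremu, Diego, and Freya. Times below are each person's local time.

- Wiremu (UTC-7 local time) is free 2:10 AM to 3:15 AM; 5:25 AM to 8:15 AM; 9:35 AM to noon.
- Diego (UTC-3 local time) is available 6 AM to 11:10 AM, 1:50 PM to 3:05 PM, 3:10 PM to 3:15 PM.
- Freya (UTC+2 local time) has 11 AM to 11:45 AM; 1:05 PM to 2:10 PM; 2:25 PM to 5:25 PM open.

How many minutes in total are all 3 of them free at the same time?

Wiremu in UTC: 09:10-10:15, 12:25-15:15, 16:35-19:00 (add 7h to convert from UTC-7).
Diego in UTC: 09:00-14:10, 16:50-18:05, 18:10-18:15 (add 3h to convert from UTC-3).
Freya in UTC: 09:00-09:45, 11:05-12:10, 12:25-15:25 (subtract 2h to convert from UTC+2).
Wiremu ∩ Diego: 09:10-10:15, 12:25-14:10, 16:50-18:05, 18:10-18:15.
Wiremu ∩ Diego ∩ Freya: 09:10-09:45, 12:25-14:10.
Summing the common windows: 35 + 105 = 140 minutes.

140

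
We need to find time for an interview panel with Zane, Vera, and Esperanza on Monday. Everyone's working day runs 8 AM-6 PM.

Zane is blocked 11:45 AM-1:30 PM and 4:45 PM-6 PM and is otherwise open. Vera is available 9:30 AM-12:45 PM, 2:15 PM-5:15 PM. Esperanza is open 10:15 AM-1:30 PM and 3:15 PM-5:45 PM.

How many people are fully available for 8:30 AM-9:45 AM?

1

Zane free: 08:00-11:45, 13:30-16:45 (invert busy blocks within the working day).
Vera free: 09:30-12:45, 14:15-17:15.
Esperanza free: 10:15-13:30, 15:15-17:45.
Zane can make the full 08:30-09:45 slot — that's 1.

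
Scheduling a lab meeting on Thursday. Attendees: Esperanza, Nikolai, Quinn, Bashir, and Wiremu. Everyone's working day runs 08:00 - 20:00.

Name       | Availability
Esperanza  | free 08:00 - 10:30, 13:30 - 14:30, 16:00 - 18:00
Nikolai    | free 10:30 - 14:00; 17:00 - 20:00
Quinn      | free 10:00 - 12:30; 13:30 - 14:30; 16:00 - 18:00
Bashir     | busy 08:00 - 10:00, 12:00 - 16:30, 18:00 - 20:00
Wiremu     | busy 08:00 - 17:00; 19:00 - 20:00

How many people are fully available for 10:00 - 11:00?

Esperanza free: 08:00-10:30, 13:30-14:30, 16:00-18:00.
Nikolai free: 10:30-14:00, 17:00-20:00.
Quinn free: 10:00-12:30, 13:30-14:30, 16:00-18:00.
Bashir free: 10:00-12:00, 16:30-18:00 (invert busy blocks within the working day).
Wiremu free: 17:00-19:00 (invert busy blocks within the working day).
Quinn and Bashir can make the full 10:00-11:00 slot — that's 2.

2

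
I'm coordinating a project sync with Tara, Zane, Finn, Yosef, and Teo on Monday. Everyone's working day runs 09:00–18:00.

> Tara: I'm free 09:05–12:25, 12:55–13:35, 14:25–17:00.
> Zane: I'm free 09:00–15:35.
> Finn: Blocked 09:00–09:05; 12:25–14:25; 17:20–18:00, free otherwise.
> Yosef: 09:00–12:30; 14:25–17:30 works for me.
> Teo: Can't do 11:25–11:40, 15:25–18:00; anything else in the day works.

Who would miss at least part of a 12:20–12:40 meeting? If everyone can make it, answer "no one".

Finn, Tara, Yosef

Tara free: 09:05-12:25, 12:55-13:35, 14:25-17:00.
Zane free: 09:00-15:35.
Finn free: 09:05-12:25, 14:25-17:20 (invert busy blocks within the working day).
Yosef free: 09:00-12:30, 14:25-17:30.
Teo free: 09:00-11:25, 11:40-15:25 (invert busy blocks within the working day).
Tara: not fully free for 12:20-12:40. Zane: free for 12:20-12:40. Finn: not fully free for 12:20-12:40. Yosef: not fully free for 12:20-12:40. Teo: free for 12:20-12:40.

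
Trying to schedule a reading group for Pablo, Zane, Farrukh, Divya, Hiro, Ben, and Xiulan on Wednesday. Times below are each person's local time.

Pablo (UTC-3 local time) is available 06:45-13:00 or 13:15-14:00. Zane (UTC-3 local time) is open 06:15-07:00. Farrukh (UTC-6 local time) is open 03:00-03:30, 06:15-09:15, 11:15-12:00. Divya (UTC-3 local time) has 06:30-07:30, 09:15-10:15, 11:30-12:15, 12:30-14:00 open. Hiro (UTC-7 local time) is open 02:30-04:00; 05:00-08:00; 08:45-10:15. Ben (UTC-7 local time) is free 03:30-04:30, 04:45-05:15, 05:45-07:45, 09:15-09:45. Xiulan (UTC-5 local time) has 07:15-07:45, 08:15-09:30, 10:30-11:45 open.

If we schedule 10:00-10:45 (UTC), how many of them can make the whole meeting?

Pablo in UTC: 09:45-16:00, 16:15-17:00 (add 3h to convert from UTC-3).
Zane in UTC: 09:15-10:00 (add 3h to convert from UTC-3).
Farrukh in UTC: 09:00-09:30, 12:15-15:15, 17:15-18:00 (add 6h to convert from UTC-6).
Divya in UTC: 09:30-10:30, 12:15-13:15, 14:30-15:15, 15:30-17:00 (add 3h to convert from UTC-3).
Hiro in UTC: 09:30-11:00, 12:00-15:00, 15:45-17:15 (add 7h to convert from UTC-7).
Ben in UTC: 10:30-11:30, 11:45-12:15, 12:45-14:45, 16:15-16:45 (add 7h to convert from UTC-7).
Xiulan in UTC: 12:15-12:45, 13:15-14:30, 15:30-16:45 (add 5h to convert from UTC-5).
Pablo and Hiro can make the full 10:00-10:45 slot — that's 2.

2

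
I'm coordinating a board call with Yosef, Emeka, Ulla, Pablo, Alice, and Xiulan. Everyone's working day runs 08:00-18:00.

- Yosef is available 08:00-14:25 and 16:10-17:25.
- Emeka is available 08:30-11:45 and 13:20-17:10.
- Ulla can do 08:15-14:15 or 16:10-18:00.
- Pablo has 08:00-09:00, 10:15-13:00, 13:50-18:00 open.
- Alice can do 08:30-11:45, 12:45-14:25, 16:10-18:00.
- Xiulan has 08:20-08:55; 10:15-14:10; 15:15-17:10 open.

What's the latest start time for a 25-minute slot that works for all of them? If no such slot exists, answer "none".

Yosef ∩ Emeka: 08:30-11:45, 13:20-14:25, 16:10-17:10.
Yosef ∩ Emeka ∩ Ulla: 08:30-11:45, 13:20-14:15, 16:10-17:10.
Yosef ∩ Emeka ∩ Ulla ∩ Pablo: 08:30-09:00, 10:15-11:45, 13:50-14:15, 16:10-17:10.
Yosef ∩ Emeka ∩ Ulla ∩ Pablo ∩ Alice: 08:30-09:00, 10:15-11:45, 13:50-14:15, 16:10-17:10.
Yosef ∩ Emeka ∩ Ulla ∩ Pablo ∩ Alice ∩ Xiulan: 08:30-08:55, 10:15-11:45, 13:50-14:10, 16:10-17:10.
The last common window of at least 25 minutes is 16:10-17:10; a 25-minute meeting can start as late as 16:45 and still end by 17:10.

16:45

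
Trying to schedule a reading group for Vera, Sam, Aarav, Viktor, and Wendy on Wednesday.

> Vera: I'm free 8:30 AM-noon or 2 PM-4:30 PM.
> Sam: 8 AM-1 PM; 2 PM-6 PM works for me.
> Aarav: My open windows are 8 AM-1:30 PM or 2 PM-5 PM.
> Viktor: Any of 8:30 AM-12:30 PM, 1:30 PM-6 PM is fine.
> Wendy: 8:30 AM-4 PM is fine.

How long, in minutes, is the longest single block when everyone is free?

210

Vera ∩ Sam: 08:30-12:00, 14:00-16:30.
Vera ∩ Sam ∩ Aarav: 08:30-12:00, 14:00-16:30.
Vera ∩ Sam ∩ Aarav ∩ Viktor: 08:30-12:00, 14:00-16:30.
Vera ∩ Sam ∩ Aarav ∩ Viktor ∩ Wendy: 08:30-12:00, 14:00-16:00.
So the common availability across everyone is 08:30-12:00, 14:00-16:00.
The longest is 08:30-12:00 at 210 minutes.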